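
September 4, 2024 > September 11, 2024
False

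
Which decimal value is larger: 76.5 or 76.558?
76.558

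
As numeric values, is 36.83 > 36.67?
True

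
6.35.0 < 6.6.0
False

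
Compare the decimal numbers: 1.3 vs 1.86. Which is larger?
1.86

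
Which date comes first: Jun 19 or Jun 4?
Jun 4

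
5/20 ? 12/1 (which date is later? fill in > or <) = <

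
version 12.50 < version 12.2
False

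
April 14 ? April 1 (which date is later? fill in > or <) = >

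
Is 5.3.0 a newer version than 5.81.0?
No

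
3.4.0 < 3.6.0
True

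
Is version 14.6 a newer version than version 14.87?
No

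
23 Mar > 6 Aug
False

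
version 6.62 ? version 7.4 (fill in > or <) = <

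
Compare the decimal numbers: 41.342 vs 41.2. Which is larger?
41.342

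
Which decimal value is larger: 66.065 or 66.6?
66.6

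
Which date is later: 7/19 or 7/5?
7/19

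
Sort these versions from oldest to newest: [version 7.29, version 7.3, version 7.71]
[version 7.3, version 7.29, version 7.71]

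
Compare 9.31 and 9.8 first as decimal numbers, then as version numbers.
As decimals: 9.31 < 9.8. As versions: v9.31 > v9.8 (minor version 31 > 8).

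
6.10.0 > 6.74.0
False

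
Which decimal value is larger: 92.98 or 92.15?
92.98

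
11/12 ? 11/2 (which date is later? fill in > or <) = >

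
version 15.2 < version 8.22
False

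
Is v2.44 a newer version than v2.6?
Yes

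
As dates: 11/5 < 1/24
False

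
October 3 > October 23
False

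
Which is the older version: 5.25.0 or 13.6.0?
5.25.0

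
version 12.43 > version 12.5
True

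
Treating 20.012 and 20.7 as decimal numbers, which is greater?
20.7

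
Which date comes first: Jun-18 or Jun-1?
Jun-1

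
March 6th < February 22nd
False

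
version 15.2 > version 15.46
False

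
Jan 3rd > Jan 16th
False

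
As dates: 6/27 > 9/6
False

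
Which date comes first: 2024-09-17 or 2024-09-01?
2024-09-01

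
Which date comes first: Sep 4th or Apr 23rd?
Apr 23rd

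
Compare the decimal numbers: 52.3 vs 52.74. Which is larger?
52.74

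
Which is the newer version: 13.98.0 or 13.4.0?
13.98.0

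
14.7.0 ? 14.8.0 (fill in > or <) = <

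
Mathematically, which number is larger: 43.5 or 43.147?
43.5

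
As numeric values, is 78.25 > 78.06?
True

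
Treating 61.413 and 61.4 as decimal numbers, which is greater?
61.413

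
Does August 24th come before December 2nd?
Yes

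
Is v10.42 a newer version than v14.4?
No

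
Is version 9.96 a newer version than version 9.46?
Yes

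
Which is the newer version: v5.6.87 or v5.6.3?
v5.6.87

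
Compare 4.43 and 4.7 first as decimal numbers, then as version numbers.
As decimals: 4.43 < 4.7. As versions: v4.43 > v4.7 (minor version 43 > 7).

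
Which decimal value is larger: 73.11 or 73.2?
73.2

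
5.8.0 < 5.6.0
False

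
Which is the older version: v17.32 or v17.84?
v17.32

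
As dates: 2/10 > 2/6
True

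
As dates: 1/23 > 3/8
False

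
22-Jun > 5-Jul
False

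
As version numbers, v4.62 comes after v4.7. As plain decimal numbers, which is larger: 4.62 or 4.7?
4.7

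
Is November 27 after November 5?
Yes. Day 27 comes after day 5 in November — this is a date comparison, not a decimal one (the decimal 11.27 would be smaller than 11.5).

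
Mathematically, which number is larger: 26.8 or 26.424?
26.8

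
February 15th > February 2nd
True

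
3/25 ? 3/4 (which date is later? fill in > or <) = >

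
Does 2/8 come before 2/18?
Yes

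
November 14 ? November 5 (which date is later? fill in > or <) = >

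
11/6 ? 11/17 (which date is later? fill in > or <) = <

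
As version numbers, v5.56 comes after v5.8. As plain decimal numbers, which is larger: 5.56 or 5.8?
5.8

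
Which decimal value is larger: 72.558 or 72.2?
72.558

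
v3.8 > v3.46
False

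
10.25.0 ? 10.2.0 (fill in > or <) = >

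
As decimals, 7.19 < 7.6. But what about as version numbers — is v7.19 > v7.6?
True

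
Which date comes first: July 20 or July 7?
July 7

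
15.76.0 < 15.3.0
False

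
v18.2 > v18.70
False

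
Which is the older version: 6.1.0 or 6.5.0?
6.1.0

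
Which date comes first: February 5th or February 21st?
February 5th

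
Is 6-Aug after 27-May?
Yes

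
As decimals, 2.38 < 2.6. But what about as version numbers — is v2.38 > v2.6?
True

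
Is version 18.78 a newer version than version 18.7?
Yes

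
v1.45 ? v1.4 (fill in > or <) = >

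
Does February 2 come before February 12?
Yes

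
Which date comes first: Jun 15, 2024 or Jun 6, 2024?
Jun 6, 2024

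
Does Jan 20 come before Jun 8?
Yes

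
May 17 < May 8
False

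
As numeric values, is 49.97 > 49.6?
True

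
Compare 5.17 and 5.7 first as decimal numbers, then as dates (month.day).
As decimals: 5.17 < 5.7. As dates: 5/17 is later than 5/7 (day 17 > day 7).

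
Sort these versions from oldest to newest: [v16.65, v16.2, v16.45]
[v16.2, v16.45, v16.65]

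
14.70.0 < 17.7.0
True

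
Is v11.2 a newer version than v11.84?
No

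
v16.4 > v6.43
True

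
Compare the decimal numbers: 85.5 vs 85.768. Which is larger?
85.768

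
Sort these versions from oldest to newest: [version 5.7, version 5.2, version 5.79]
[version 5.2, version 5.7, version 5.79]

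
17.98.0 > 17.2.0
True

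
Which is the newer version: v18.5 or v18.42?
v18.42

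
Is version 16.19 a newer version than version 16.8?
Yes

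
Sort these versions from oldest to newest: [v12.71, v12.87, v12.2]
[v12.2, v12.71, v12.87]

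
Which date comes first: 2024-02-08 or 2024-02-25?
2024-02-08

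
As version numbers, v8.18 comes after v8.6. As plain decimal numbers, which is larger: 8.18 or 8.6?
8.6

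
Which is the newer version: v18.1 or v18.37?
v18.37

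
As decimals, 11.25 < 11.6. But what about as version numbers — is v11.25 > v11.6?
True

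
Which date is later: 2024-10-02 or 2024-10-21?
2024-10-21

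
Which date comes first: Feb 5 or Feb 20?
Feb 5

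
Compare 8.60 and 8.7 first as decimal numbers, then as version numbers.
As decimals: 8.60 < 8.7. As versions: v8.60 > v8.7 (minor version 60 > 7).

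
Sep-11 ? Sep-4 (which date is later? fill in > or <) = >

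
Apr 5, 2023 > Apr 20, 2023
False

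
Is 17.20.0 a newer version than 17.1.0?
Yes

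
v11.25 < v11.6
False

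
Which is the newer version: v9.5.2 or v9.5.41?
v9.5.41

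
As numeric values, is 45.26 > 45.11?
True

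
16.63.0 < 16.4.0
False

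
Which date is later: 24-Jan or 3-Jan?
24-Jan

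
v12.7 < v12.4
False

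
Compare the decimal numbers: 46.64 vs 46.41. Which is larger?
46.64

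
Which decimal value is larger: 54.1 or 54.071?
54.1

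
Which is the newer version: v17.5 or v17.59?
v17.59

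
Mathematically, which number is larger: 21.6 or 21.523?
21.6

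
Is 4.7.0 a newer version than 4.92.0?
No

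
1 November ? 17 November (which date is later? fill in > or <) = <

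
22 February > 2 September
False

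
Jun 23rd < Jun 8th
False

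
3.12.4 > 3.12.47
False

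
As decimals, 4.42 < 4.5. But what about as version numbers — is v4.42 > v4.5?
True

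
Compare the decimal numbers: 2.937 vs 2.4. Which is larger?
2.937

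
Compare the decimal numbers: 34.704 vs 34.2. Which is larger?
34.704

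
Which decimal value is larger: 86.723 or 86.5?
86.723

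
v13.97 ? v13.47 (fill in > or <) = >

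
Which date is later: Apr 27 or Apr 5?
Apr 27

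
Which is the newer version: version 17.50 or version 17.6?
version 17.50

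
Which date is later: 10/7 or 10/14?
10/14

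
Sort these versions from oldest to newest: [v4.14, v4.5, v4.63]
[v4.5, v4.14, v4.63]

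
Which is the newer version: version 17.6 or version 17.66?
version 17.66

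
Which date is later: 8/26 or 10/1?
10/1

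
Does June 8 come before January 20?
No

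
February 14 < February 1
False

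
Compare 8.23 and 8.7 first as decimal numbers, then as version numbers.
As decimals: 8.23 < 8.7. As versions: v8.23 > v8.7 (minor version 23 > 7).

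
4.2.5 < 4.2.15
True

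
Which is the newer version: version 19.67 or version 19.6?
version 19.67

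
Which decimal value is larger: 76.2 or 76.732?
76.732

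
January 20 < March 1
True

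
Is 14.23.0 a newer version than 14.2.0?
Yes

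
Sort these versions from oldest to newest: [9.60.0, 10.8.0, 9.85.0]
[9.60.0, 9.85.0, 10.8.0]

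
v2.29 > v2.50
False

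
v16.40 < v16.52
True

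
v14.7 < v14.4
False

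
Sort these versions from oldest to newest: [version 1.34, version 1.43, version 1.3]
[version 1.3, version 1.34, version 1.43]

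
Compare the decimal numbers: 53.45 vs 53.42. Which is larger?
53.45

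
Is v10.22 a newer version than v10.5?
Yes. Version numbers are compared segment by segment as integers, not as decimals: minor version 22 > 5, so v10.22 > v10.5 (even though the decimal 10.22 < 10.5).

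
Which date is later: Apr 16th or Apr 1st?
Apr 16th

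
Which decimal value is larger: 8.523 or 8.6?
8.6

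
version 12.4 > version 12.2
True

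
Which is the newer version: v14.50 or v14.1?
v14.50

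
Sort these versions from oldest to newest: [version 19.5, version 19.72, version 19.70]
[version 19.5, version 19.70, version 19.72]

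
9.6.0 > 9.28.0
False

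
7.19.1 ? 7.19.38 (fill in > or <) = <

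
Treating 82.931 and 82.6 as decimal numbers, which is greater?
82.931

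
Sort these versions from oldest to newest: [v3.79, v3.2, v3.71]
[v3.2, v3.71, v3.79]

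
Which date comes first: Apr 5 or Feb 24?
Feb 24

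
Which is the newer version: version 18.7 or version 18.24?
version 18.24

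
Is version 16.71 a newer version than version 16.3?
Yes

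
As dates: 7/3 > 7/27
False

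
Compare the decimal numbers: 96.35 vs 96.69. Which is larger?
96.69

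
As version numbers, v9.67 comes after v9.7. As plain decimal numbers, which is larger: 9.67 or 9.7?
9.7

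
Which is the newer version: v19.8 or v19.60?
v19.60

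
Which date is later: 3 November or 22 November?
22 November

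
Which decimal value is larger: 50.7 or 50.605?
50.7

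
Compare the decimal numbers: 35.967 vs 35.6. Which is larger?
35.967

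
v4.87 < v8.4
True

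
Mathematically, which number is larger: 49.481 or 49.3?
49.481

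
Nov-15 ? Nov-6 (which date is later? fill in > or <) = >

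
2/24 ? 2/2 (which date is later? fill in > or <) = >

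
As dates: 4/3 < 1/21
False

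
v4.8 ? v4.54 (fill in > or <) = <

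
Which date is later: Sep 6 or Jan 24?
Sep 6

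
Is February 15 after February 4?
Yes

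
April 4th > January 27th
True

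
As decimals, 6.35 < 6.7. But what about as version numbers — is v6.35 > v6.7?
True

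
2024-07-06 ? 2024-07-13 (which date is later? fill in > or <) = <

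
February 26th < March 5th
True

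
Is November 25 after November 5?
Yes. Day 25 comes after day 5 in November — this is a date comparison, not a decimal one (the decimal 11.25 would be smaller than 11.5).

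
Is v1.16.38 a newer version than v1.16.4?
Yes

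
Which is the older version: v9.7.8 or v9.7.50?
v9.7.8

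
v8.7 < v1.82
False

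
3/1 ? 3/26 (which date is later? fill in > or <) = <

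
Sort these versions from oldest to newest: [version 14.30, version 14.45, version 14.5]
[version 14.5, version 14.30, version 14.45]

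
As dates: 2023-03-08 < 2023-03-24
True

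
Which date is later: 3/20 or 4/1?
4/1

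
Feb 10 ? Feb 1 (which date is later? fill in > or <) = >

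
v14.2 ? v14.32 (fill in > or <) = <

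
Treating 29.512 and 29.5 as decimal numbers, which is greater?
29.512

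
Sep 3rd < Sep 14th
True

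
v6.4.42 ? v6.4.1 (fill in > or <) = >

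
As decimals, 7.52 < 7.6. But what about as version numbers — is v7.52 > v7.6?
True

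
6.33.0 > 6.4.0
True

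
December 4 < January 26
False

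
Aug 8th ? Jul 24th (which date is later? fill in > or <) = >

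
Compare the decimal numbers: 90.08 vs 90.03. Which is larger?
90.08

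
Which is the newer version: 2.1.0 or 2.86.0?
2.86.0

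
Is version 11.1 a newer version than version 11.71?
No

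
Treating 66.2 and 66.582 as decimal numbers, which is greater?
66.582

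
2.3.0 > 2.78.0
False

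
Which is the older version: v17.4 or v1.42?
v1.42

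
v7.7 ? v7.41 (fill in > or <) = <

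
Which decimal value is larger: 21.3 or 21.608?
21.608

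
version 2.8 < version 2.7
False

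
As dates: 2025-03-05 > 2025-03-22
False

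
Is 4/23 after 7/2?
No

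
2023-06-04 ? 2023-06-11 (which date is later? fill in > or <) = <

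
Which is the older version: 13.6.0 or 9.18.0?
9.18.0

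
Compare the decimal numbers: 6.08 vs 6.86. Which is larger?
6.86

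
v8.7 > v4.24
True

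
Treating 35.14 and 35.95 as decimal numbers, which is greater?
35.95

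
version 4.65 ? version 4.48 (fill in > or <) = >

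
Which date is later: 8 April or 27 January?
8 April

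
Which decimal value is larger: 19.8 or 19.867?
19.867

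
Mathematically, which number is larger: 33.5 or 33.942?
33.942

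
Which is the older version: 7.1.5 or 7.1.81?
7.1.5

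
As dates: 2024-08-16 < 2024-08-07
False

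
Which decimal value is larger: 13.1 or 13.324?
13.324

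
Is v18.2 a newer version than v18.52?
No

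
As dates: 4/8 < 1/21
False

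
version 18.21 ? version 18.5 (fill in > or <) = >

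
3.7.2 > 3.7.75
False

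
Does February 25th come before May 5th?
Yes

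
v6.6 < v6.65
True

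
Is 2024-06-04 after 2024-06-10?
No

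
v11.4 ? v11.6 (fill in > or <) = <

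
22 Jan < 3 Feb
True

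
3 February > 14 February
False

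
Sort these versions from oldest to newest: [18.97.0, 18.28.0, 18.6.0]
[18.6.0, 18.28.0, 18.97.0]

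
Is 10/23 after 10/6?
Yes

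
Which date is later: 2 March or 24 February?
2 March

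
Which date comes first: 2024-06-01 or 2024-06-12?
2024-06-01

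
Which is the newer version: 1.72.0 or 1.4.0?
1.72.0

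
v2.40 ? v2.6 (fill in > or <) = >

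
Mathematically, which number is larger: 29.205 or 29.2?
29.205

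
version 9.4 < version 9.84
True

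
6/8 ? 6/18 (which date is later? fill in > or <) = <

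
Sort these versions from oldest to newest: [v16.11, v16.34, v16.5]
[v16.5, v16.11, v16.34]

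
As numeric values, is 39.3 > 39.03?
True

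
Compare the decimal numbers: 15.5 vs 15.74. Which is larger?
15.74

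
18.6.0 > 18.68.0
False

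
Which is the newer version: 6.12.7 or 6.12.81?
6.12.81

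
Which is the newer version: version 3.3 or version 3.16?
version 3.16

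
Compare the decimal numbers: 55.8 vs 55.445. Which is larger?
55.8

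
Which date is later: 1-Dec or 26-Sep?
1-Dec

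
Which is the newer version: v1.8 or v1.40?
v1.40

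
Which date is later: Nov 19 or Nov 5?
Nov 19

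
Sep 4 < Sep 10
True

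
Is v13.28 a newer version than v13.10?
Yes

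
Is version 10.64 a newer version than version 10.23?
Yes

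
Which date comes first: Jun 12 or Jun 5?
Jun 5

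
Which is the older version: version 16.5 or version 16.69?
version 16.5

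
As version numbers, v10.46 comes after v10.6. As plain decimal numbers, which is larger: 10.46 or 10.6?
10.6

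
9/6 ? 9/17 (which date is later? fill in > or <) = <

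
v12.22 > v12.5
True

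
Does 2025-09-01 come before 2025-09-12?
Yes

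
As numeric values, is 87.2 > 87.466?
False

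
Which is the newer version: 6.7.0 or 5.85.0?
6.7.0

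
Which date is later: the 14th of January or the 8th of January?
the 14th of January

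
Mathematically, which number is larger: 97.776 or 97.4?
97.776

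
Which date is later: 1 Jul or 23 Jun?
1 Jul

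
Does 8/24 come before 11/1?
Yes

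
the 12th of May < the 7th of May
False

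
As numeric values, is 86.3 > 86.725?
False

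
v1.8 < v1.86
True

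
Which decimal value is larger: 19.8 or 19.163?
19.8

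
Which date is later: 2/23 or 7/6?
7/6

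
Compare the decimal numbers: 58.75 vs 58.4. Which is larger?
58.75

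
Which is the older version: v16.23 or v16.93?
v16.23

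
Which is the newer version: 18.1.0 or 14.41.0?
18.1.0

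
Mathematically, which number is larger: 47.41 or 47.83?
47.83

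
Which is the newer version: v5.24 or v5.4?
v5.24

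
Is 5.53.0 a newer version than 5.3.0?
Yes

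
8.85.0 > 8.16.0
True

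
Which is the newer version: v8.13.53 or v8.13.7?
v8.13.53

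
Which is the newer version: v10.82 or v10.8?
v10.82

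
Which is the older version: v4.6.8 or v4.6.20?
v4.6.8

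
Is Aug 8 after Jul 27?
Yes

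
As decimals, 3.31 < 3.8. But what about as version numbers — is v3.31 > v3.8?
True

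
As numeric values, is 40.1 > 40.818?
False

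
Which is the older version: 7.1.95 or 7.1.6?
7.1.6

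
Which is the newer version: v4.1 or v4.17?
v4.17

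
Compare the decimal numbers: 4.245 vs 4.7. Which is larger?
4.7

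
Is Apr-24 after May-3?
No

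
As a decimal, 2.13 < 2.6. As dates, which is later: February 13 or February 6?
February 13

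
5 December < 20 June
False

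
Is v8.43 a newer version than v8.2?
Yes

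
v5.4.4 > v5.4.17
False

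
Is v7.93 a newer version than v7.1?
Yes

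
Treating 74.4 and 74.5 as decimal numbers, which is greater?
74.5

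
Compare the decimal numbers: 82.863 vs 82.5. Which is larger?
82.863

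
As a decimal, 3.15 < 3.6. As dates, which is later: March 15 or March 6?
March 15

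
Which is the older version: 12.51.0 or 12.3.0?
12.3.0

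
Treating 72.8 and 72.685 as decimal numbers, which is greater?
72.8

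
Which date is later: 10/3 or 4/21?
10/3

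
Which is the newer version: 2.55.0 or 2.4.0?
2.55.0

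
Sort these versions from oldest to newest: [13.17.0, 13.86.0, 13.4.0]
[13.4.0, 13.17.0, 13.86.0]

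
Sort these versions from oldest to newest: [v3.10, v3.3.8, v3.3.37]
[v3.3.8, v3.3.37, v3.10]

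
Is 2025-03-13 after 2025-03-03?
Yes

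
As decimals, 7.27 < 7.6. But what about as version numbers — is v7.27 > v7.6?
True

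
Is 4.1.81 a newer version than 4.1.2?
Yes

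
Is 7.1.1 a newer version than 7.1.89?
No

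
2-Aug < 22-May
False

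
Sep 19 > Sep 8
True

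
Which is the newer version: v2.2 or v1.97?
v2.2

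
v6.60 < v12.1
True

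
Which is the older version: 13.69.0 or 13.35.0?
13.35.0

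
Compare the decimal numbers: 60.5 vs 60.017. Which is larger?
60.5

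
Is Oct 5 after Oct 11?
No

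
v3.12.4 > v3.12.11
False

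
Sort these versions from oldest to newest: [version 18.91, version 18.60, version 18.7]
[version 18.7, version 18.60, version 18.91]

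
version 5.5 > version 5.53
False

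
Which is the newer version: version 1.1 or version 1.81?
version 1.81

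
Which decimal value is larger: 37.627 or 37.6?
37.627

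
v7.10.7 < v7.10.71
True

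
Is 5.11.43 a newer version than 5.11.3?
Yes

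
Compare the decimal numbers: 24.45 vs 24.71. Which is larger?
24.71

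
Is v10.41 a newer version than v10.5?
Yes. Version numbers are compared segment by segment as integers, not as decimals: minor version 41 > 5, so v10.41 > v10.5 (even though the decimal 10.41 < 10.5).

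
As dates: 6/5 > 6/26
False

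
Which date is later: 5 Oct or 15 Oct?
15 Oct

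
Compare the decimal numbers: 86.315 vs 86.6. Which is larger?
86.6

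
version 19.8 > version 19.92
False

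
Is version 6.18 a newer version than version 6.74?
No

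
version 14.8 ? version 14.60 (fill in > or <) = <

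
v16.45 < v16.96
True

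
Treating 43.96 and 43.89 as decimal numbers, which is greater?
43.96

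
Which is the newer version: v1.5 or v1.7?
v1.7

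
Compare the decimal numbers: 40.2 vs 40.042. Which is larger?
40.2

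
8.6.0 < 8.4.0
False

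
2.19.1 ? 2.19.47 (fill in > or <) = <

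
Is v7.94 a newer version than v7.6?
Yes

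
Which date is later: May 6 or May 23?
May 23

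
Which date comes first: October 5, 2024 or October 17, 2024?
October 5, 2024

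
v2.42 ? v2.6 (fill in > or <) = >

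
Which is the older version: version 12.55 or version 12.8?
version 12.8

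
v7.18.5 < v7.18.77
True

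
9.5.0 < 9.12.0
True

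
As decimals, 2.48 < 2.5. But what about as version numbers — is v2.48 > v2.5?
True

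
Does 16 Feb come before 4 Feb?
No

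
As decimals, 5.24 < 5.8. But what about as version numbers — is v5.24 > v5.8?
True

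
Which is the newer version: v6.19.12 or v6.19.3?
v6.19.12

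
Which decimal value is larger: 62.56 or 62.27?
62.56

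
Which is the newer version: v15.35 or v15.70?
v15.70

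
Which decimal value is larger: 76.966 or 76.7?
76.966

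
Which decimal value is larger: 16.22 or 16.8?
16.8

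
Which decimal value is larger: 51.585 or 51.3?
51.585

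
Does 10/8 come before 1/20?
No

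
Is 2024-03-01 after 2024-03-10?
No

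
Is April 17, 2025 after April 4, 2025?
Yes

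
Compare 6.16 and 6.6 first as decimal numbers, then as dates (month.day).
As decimals: 6.16 < 6.6. As dates: 6/16 is later than 6/6 (day 16 > day 6).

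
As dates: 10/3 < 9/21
False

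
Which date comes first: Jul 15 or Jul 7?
Jul 7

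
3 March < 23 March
True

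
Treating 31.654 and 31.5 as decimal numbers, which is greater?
31.654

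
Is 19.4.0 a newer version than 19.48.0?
No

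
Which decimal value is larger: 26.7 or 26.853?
26.853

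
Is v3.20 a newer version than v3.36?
No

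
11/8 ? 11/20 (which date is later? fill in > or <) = <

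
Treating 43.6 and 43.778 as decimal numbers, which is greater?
43.778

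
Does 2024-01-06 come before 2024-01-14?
Yes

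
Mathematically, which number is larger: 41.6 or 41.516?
41.6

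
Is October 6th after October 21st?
No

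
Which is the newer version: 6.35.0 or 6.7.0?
6.35.0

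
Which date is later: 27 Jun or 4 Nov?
4 Nov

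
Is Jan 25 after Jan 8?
Yes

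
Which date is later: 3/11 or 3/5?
3/11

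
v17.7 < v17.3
False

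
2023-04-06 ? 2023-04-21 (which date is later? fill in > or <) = <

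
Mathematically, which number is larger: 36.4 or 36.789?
36.789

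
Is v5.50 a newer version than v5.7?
Yes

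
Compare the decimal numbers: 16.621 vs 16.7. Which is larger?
16.7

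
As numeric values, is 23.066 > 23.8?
False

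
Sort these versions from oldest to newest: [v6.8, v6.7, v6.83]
[v6.7, v6.8, v6.83]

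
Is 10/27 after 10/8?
Yes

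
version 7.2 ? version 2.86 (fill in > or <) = >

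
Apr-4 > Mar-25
True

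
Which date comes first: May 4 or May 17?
May 4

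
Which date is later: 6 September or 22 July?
6 September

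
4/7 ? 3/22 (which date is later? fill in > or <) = >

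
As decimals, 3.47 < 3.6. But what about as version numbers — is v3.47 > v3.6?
True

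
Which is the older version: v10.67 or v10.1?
v10.1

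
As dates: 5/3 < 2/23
False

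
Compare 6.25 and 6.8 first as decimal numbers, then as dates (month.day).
As decimals: 6.25 < 6.8. As dates: 6/25 is later than 6/8 (day 25 > day 8).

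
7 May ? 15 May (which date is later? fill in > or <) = <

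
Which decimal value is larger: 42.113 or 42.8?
42.8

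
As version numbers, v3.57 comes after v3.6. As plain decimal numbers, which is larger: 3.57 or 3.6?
3.6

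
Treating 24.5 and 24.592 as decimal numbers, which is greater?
24.592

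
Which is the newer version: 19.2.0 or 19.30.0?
19.30.0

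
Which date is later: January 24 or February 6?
February 6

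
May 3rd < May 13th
True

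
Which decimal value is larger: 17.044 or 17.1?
17.1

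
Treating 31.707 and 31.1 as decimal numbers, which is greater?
31.707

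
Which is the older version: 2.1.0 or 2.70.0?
2.1.0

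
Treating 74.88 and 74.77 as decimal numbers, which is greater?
74.88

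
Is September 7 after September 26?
No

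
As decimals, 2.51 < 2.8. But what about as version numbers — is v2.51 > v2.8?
True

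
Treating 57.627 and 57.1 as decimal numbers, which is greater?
57.627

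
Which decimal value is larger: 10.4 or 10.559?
10.559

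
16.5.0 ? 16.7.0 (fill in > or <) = <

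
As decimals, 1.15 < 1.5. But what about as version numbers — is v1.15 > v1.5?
True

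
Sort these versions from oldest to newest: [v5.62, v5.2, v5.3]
[v5.2, v5.3, v5.62]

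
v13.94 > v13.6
True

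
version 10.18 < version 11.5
True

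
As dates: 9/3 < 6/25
False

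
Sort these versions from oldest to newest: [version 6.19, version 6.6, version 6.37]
[version 6.6, version 6.19, version 6.37]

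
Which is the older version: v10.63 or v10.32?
v10.32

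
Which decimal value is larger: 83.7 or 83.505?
83.7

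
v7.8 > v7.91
False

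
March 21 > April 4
False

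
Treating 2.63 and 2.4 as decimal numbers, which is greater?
2.63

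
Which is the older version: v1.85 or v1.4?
v1.4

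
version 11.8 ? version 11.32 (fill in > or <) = <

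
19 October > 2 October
True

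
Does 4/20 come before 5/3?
Yes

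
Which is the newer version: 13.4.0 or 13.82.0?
13.82.0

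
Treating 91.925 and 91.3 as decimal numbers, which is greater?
91.925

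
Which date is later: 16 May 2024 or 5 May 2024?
16 May 2024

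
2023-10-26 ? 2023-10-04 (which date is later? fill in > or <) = >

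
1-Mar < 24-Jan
False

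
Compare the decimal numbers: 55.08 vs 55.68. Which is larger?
55.68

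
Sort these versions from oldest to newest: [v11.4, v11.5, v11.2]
[v11.2, v11.4, v11.5]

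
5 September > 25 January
True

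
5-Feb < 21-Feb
True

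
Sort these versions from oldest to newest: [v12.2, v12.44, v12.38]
[v12.2, v12.38, v12.44]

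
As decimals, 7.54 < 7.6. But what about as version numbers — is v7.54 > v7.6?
True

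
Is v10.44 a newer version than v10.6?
Yes. Version numbers are compared segment by segment as integers, not as decimals: minor version 44 > 6, so v10.44 > v10.6 (even though the decimal 10.44 < 10.6).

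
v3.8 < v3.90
True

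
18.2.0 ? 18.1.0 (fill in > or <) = >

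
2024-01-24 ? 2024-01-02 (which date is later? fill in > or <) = >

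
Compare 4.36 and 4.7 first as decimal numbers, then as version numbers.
As decimals: 4.36 < 4.7. As versions: v4.36 > v4.7 (minor version 36 > 7).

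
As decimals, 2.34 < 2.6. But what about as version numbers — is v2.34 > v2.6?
True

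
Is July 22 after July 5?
Yes. Day 22 comes after day 5 in July — this is a date comparison, not a decimal one (the decimal 7.22 would be smaller than 7.5).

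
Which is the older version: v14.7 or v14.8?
v14.7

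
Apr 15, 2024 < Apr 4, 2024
False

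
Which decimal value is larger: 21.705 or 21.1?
21.705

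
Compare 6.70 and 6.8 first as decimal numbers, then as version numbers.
As decimals: 6.70 < 6.8. As versions: v6.70 > v6.8 (minor version 70 > 8).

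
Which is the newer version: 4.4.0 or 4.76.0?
4.76.0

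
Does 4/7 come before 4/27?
Yes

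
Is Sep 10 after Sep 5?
Yes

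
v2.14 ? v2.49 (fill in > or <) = <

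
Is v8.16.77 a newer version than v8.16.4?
Yes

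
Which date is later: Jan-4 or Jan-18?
Jan-18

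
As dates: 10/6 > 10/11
False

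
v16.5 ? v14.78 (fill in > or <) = >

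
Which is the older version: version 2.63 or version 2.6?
version 2.6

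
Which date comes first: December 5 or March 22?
March 22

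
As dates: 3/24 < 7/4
True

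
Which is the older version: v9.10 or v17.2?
v9.10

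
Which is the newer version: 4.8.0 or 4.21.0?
4.21.0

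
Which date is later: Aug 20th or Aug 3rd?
Aug 20th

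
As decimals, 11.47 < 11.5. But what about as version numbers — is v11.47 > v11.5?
True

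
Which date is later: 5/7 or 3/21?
5/7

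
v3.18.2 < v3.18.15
True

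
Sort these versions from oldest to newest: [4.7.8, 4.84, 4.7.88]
[4.7.8, 4.7.88, 4.84]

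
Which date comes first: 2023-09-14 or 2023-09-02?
2023-09-02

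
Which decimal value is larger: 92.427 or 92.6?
92.6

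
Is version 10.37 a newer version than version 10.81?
No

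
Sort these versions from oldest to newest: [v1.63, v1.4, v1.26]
[v1.4, v1.26, v1.63]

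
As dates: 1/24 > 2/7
False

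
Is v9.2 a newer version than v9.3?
No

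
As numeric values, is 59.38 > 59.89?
False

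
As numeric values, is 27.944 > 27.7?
True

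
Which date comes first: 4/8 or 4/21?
4/8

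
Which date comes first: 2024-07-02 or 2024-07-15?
2024-07-02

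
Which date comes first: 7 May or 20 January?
20 January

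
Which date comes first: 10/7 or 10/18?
10/7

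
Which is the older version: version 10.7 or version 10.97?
version 10.7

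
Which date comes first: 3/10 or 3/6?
3/6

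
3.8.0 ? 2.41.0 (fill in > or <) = >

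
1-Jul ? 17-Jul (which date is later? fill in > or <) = <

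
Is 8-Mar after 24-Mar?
No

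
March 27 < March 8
False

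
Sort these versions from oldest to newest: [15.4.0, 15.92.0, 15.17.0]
[15.4.0, 15.17.0, 15.92.0]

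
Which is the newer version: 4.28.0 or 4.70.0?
4.70.0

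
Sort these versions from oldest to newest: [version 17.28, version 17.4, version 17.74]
[version 17.4, version 17.28, version 17.74]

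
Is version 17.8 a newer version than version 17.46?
No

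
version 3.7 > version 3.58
False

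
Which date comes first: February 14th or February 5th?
February 5th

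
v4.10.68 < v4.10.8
False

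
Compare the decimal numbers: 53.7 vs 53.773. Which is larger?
53.773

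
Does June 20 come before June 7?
No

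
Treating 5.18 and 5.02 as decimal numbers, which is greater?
5.18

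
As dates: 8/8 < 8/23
True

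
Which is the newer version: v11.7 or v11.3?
v11.7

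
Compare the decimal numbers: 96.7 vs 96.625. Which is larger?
96.7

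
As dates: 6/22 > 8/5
False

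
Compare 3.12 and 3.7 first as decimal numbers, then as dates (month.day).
As decimals: 3.12 < 3.7. As dates: 3/12 is later than 3/7 (day 12 > day 7).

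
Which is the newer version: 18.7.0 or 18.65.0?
18.65.0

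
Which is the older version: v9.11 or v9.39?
v9.11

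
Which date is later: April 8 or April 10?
April 10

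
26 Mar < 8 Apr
True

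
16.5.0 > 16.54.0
False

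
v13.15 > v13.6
True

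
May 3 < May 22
True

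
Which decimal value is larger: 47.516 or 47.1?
47.516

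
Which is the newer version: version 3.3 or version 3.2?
version 3.3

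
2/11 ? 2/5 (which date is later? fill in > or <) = >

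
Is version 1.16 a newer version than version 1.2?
Yes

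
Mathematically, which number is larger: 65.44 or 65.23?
65.44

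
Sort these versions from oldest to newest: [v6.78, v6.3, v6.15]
[v6.3, v6.15, v6.78]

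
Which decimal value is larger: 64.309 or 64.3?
64.309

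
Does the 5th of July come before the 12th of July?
Yes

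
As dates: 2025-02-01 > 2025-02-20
False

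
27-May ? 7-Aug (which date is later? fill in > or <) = <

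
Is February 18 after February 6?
Yes. Day 18 comes after day 6 in February — this is a date comparison, not a decimal one (the decimal 2.18 would be smaller than 2.6).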